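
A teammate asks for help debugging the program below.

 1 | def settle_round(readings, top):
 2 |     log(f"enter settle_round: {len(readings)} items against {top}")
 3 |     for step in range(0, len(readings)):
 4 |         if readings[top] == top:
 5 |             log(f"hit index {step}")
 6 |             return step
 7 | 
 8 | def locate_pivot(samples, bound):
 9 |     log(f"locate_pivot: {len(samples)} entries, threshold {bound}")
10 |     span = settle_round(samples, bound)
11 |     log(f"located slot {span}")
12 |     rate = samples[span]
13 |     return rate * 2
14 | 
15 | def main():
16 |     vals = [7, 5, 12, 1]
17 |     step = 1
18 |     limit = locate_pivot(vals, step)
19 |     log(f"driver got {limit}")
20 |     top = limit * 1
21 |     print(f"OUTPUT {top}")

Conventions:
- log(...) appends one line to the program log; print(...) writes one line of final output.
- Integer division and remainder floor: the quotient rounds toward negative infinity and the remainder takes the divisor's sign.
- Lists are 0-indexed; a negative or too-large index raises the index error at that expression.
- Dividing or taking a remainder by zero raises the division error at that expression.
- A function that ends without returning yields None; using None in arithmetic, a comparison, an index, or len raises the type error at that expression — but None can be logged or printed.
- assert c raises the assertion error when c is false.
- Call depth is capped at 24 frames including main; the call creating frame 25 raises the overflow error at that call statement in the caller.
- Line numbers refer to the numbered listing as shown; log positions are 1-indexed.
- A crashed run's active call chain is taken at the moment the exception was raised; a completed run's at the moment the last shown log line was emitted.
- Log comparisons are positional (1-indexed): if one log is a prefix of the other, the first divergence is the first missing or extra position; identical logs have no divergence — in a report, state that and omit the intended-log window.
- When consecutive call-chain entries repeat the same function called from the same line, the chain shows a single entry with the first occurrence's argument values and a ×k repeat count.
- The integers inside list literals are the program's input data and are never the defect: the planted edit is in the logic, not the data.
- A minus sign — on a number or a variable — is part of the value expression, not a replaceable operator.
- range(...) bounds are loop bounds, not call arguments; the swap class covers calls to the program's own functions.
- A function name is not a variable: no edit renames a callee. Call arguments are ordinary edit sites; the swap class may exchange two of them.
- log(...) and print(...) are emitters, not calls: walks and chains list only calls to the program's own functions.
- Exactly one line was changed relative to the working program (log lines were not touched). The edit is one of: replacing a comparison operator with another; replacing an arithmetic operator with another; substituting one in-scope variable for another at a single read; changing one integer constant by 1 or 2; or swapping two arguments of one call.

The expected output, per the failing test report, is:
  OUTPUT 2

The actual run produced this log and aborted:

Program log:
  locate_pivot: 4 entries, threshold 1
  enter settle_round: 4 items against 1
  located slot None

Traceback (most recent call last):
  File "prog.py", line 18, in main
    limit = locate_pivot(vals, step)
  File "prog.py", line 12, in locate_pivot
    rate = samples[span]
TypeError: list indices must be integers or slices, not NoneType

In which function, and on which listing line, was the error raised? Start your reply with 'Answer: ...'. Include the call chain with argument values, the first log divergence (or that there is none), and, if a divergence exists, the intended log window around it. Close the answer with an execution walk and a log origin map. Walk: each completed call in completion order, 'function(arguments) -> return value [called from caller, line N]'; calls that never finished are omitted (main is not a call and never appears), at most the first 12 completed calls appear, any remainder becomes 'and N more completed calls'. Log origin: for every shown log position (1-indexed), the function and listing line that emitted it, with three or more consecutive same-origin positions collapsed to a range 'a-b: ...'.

Answer: the error was raised in locate_pivot, line 12.
Key fact: Everything matches until log position 3, which reads 'located slot None' in place of 'hit index 3'.
Call chain: main -> locate_pivot([7, 5, 12, 1], 1) (called at line 18).
First divergence: position 3 — shown 'located slot None', intended 'hit index 3'.
Intended log window:
  1: locate_pivot: 4 entries, threshold 1
  2: enter settle_round: 4 items against 1
  3: hit index 3
  4: located slot 3
Execution walk:
  settle_round([7, 5, 12, 1], 1) -> None  [called from locate_pivot, line 10]
Origin of each log line:
  1: from locate_pivot, line 9
  2: from settle_round, line 2
  3: from locate_pivot, line 11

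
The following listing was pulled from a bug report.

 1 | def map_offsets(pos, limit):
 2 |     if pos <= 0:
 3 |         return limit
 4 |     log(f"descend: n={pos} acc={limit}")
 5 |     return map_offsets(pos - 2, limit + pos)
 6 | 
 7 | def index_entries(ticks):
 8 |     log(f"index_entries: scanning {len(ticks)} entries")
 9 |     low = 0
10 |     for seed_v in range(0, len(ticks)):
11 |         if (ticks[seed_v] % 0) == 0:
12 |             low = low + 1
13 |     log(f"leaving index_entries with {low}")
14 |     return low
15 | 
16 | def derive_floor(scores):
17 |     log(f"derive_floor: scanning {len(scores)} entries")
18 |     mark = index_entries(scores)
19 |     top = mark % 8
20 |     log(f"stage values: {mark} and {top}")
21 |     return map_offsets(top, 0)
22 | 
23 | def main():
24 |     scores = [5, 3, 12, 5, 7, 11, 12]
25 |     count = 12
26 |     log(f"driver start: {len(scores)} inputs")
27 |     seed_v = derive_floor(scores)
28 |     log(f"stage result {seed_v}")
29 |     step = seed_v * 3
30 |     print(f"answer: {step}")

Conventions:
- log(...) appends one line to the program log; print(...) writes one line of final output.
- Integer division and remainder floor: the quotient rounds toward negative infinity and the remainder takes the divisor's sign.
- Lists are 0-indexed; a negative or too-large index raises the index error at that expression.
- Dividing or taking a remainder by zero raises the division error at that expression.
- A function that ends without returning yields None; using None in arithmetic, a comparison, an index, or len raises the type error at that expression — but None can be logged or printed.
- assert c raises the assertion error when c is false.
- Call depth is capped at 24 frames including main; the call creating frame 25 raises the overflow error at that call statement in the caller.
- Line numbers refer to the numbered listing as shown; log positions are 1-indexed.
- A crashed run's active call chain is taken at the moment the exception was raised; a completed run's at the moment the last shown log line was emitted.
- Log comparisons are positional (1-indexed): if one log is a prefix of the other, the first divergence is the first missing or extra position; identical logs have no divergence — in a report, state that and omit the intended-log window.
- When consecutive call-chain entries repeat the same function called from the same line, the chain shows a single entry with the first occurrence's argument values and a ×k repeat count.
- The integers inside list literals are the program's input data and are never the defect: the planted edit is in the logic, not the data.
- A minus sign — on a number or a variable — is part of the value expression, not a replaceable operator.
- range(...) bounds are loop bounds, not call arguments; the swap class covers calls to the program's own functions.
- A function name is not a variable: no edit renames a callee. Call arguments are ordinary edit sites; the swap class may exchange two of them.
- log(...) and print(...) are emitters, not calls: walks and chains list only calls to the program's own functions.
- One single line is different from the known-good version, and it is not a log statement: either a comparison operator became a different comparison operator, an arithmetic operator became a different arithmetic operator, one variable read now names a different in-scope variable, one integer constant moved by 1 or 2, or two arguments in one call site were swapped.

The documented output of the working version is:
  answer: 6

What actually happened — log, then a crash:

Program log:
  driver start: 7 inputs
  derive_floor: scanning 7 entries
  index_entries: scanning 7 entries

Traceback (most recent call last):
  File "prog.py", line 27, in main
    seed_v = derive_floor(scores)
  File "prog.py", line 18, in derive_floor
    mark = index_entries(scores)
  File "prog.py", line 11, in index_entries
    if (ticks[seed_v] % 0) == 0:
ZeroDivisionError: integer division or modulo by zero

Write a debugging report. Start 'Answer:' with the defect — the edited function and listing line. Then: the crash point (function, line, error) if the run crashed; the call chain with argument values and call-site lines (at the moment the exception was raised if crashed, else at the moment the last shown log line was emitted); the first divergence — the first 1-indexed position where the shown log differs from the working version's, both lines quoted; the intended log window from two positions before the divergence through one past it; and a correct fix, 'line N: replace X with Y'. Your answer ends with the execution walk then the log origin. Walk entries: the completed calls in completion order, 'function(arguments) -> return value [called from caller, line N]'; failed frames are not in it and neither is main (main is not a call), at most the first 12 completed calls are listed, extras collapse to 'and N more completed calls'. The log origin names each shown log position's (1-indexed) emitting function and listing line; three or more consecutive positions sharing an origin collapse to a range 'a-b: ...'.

Answer: the defect is in index_entries at line 11.
The tell: Only 3 log lines were emitted before the run died; the intended continuation was 'leaving index_entries with 2'.
Crash: index_entries, line 11, ZeroDivisionError.
Call chain: main -> derive_floor([5, 3, 12, 5, 7, 11, 12]) (called at line 27) -> index_entries([5, 3, 12, 5, 7, 11, 12]) (called at line 18).
First divergence: position 4 (shown log ended at 3 lines; the working version continues: 'leaving index_entries with 2').
Intended log window:
  2: derive_floor: scanning 7 entries
  3: index_entries: scanning 7 entries
  4: leaving index_entries with 2
  5: stage values: 2 and 2
Execution walk:
  (no call completed)
Log origin:
  1 — main, line 26
  2 — derive_floor, line 17
  3 — index_entries, line 8
A correct fix: line 11: replace `ticks[seed_v] % 0` with `ticks[seed_v] % 2`.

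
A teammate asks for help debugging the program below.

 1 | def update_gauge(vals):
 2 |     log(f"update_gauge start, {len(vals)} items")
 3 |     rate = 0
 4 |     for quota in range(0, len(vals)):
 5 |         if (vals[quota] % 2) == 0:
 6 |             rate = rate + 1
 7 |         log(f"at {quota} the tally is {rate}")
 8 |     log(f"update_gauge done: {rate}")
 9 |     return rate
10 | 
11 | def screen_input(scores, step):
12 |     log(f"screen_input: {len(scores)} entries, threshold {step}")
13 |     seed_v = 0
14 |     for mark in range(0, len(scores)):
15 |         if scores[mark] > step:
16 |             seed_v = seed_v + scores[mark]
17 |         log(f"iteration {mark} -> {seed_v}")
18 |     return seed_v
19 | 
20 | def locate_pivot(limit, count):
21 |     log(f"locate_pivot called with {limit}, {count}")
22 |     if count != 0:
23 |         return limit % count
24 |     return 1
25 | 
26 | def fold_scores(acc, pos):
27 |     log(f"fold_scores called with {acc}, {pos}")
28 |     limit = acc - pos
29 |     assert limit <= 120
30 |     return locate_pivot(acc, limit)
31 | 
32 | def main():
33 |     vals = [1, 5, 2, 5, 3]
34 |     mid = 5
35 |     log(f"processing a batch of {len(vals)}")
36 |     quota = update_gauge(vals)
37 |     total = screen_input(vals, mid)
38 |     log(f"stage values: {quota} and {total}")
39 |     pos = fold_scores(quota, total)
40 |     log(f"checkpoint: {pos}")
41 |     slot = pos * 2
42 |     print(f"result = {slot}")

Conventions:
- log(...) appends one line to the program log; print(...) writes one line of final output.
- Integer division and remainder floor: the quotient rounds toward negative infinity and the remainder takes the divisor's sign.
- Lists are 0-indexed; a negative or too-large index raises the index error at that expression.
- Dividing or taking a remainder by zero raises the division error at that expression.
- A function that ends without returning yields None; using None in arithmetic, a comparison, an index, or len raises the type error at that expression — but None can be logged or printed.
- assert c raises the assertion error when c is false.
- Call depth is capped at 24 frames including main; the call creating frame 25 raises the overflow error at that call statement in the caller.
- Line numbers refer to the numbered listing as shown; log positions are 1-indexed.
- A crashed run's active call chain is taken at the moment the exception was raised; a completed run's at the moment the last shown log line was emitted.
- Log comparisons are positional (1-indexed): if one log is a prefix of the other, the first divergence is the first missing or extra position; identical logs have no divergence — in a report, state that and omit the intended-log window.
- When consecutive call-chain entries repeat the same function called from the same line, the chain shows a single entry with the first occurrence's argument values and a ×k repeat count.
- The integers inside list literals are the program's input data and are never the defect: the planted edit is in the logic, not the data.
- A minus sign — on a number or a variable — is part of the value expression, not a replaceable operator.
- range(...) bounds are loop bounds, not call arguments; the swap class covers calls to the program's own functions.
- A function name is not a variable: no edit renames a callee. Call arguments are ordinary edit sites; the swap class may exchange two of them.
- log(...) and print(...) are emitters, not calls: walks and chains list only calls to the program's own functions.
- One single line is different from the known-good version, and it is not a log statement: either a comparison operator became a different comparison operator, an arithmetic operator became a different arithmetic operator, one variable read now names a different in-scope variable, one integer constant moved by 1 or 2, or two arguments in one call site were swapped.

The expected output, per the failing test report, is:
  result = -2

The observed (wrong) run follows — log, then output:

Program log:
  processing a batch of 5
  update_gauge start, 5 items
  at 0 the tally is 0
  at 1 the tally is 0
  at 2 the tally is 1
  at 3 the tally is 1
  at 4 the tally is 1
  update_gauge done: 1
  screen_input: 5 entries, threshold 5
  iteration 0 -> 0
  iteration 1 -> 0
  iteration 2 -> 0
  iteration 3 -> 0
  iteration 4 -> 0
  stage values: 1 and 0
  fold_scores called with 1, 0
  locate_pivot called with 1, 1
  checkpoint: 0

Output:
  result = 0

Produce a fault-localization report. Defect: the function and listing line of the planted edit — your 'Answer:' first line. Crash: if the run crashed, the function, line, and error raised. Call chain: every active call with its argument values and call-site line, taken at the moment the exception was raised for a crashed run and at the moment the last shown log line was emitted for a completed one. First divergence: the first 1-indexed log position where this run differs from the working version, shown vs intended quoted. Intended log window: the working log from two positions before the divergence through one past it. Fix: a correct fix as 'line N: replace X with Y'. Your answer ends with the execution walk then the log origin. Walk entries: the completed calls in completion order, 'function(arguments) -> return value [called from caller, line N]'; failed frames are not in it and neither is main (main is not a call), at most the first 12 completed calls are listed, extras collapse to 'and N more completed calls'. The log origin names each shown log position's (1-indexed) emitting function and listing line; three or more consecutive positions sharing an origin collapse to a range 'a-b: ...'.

Answer: the defect is in main at line 41.
The tell: Nothing in the log betrays the bug — only the output does.
Call chain: main.
First divergence: none (the log streams are identical).
Execution walk:
  update_gauge([1, 5, 2, 5, 3]) -> 1  [called from main, line 36]
  screen_input([1, 5, 2, 5, 3], 5) -> 0  [called from main, line 37]
  locate_pivot(1, 1) -> 0  [called from fold_scores, line 30]
  fold_scores(1, 0) -> 0  [called from main, line 39]
Origin of each log line:
  1: logged in main at line 35
  2: logged in update_gauge at line 2
  3-7: logged in update_gauge at line 7
  8: logged in update_gauge at line 8
  9: logged in screen_input at line 12
  10-14: logged in screen_input at line 17
  15: logged in main at line 38
  16: logged in fold_scores at line 27
  17: logged in locate_pivot at line 21
  18: logged in main at line 40
A correct fix: line 41: replace `*` with `-`.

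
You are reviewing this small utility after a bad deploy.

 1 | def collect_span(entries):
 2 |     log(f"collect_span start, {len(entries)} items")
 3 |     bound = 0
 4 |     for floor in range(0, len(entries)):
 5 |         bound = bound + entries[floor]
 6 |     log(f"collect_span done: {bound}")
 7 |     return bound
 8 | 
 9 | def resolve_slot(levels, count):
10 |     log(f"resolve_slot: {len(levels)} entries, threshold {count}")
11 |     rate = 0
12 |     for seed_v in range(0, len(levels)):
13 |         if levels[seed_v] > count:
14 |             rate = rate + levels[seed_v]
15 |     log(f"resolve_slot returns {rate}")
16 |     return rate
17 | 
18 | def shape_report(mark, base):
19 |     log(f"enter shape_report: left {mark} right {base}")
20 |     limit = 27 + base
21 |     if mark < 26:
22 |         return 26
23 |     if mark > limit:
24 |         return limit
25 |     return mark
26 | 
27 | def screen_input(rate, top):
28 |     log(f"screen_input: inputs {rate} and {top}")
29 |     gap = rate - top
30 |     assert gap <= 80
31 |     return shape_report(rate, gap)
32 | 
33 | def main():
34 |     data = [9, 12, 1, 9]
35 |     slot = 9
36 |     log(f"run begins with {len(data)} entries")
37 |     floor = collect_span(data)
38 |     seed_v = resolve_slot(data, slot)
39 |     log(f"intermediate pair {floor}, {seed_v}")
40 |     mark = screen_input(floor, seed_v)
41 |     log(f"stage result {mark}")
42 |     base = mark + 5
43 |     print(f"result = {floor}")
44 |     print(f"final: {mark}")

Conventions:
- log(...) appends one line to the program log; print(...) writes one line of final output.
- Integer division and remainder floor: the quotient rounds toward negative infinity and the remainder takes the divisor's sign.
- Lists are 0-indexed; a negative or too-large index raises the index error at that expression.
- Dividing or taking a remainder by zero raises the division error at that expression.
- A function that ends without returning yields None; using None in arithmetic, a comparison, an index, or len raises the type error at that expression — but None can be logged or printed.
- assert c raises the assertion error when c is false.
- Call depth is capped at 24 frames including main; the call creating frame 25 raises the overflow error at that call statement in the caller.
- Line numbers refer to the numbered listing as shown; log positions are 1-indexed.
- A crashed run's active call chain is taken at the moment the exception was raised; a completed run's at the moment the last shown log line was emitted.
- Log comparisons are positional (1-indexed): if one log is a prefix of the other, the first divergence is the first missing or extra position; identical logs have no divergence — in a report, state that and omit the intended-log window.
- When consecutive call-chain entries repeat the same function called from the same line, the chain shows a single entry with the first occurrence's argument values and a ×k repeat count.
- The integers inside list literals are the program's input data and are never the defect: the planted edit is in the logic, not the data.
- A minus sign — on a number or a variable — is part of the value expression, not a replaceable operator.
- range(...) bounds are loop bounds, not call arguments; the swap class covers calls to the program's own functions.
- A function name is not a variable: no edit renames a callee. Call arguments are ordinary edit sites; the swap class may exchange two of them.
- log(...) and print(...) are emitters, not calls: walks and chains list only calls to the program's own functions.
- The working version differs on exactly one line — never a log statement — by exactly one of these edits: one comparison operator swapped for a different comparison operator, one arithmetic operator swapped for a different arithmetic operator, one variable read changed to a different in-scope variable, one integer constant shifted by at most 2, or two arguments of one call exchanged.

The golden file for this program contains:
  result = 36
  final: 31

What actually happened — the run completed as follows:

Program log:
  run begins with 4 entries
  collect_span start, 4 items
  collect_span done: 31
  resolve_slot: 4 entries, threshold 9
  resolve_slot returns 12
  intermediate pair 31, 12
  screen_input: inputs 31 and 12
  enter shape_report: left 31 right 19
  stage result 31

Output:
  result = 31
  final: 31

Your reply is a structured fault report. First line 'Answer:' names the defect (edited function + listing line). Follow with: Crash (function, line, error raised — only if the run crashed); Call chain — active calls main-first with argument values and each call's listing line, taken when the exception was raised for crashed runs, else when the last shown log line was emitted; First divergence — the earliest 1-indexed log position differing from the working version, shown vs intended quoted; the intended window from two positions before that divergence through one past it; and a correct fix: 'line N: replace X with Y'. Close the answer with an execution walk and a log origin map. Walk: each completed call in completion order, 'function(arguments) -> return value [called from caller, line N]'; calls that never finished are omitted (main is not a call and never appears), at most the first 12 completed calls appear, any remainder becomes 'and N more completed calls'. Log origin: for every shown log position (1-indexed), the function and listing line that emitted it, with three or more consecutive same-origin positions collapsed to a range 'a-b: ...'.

Answer: the defect is in main at line 43.
Key observation: Nothing in the log betrays the bug — only the output does.
Call chain: main.
First divergence: there is none — every log position agrees.
Execution walk:
  collect_span([9, 12, 1, 9]) -> 31  [called from main, line 37]
  resolve_slot([9, 12, 1, 9], 9) -> 12  [called from main, line 38]
  shape_report(31, 19) -> 31  [called from screen_input, line 31]
  screen_input(31, 12) -> 31  [called from main, line 40]
Origin of each log line:
  1: logged in main at line 36
  2: logged in collect_span at line 2
  3: logged in collect_span at line 6
  4: logged in resolve_slot at line 10
  5: logged in resolve_slot at line 15
  6: logged in main at line 39
  7: logged in screen_input at line 28
  8: logged in shape_report at line 19
  9: logged in main at line 41
A correct fix: line 43: replace `floor` with `base`.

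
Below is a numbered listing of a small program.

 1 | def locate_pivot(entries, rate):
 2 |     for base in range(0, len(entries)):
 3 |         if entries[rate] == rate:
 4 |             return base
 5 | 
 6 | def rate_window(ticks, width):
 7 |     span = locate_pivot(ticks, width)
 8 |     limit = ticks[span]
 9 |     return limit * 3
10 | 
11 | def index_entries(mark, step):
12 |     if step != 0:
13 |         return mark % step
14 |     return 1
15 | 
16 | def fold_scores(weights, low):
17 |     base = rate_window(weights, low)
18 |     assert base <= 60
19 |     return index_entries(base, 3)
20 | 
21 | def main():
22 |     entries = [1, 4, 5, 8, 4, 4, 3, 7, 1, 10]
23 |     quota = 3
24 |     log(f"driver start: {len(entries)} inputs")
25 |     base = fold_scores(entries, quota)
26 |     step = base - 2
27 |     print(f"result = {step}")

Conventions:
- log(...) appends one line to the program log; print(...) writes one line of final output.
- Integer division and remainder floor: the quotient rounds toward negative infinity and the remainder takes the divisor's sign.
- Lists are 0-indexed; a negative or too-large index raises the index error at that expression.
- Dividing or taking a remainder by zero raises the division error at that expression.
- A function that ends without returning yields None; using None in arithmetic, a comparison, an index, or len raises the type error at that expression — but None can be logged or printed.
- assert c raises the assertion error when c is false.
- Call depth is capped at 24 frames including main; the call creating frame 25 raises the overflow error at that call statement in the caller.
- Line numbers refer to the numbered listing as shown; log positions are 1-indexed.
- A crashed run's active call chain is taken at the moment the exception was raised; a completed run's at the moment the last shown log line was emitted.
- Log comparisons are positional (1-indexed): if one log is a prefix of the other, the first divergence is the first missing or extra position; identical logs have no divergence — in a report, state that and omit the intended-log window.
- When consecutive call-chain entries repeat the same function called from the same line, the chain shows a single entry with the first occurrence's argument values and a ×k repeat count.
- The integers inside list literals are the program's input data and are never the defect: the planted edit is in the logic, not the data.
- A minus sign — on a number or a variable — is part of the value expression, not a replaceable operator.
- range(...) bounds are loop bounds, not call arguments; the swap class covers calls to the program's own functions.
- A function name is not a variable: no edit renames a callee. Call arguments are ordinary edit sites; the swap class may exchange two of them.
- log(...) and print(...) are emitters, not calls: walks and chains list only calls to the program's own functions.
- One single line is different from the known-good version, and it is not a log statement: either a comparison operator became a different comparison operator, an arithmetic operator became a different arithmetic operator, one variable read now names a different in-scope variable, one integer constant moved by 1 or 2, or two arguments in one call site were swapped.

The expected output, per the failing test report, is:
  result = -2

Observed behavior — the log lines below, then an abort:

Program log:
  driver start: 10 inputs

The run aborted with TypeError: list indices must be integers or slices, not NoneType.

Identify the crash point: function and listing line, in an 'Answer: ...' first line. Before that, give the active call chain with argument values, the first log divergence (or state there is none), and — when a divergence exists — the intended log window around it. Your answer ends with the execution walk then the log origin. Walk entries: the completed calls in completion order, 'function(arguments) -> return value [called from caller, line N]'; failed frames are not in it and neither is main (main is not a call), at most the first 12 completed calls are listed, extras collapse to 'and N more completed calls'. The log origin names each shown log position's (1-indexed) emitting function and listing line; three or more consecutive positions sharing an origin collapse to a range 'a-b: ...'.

Answer: the error was raised in rate_window, line 8.
The tell: The logs agree in full; the defect surfaces as the crash itself.
Call chain: main -> fold_scores([1, 4, 5, 8, 4, 4, 3, 7, 1, 10], 3) (called at line 25) -> rate_window([1, 4, 5, 8, 4, 4, 3, 7, 1, 10], 3) (called at line 17).
First divergence: none; the two logs match at every position.
Execution walk:
  locate_pivot([1, 4, 5, 8, 4, 4, 3, 7, 1, 10], 3) -> None  [called from rate_window, line 7]
Log origin:
  1: emitted by main (line 24)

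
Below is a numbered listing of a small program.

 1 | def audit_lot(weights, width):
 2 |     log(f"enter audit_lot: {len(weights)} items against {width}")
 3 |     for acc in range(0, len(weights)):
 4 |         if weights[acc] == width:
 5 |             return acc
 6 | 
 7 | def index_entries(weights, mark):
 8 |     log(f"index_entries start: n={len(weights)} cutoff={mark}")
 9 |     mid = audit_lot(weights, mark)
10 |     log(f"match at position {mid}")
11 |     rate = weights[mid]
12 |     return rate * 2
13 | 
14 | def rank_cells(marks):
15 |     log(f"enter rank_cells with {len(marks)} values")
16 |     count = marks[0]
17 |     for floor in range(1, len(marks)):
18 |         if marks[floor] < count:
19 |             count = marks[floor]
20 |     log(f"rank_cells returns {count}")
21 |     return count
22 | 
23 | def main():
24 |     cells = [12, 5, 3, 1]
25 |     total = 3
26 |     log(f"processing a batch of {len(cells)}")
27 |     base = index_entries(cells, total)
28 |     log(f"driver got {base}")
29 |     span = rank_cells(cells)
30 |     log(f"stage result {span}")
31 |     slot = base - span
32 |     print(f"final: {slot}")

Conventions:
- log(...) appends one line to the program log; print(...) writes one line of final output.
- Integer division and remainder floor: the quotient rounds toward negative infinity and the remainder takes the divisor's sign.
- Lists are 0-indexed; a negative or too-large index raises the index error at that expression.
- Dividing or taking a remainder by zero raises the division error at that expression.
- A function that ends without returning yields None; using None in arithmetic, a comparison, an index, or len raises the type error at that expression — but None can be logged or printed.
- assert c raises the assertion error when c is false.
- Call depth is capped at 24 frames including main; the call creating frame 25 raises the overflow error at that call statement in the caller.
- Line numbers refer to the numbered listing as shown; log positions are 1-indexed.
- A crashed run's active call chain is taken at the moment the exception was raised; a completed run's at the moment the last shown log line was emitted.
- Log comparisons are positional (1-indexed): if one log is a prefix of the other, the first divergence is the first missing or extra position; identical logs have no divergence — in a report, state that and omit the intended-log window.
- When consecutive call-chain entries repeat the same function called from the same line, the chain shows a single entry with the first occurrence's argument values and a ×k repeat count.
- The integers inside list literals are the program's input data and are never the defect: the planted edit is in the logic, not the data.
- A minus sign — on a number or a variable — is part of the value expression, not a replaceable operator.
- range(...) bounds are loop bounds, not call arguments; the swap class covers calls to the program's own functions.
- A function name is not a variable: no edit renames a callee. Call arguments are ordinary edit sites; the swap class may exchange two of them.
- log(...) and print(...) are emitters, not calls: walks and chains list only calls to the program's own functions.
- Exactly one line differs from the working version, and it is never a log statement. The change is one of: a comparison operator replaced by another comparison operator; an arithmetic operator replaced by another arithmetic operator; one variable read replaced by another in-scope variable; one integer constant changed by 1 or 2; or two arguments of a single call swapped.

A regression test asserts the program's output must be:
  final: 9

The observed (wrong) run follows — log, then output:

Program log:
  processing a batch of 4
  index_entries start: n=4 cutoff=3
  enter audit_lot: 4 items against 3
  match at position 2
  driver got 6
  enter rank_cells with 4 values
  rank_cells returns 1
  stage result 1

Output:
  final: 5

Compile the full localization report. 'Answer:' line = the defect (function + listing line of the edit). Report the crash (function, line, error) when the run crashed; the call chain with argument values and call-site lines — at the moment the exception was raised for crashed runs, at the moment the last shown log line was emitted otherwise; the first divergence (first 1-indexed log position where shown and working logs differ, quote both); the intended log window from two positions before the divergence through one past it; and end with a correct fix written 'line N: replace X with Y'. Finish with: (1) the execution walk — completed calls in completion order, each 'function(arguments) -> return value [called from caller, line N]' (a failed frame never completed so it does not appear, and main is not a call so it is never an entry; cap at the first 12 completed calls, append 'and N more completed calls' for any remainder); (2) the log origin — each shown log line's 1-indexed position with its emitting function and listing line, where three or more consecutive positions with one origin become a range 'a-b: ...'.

Answer: the defect is in main at line 25.
Key fact: At log position 2 the runs split — shown 'index_entries start: n=4 cutoff=3', but the working version logs 'index_entries start: n=4 cutoff=5'.
Call chain: main.
First divergence: position 2; shown 'index_entries start: n=4 cutoff=3' vs intended 'index_entries start: n=4 cutoff=5'.
Intended log window:
  1: processing a batch of 4
  2: index_entries start: n=4 cutoff=5
  3: enter audit_lot: 4 items against 5
Execution walk:
  audit_lot([12, 5, 3, 1], 3) -> 2  [called from index_entries, line 9]
  index_entries([12, 5, 3, 1], 3) -> 6  [called from main, line 27]
  rank_cells([12, 5, 3, 1]) -> 1  [called from main, line 29]
Log origin:
  1: from main, line 26
  2: from index_entries, line 8
  3: from audit_lot, line 2
  4: from index_entries, line 10
  5: from main, line 28
  6: from rank_cells, line 15
  7: from rank_cells, line 20
  8: from main, line 30
A correct fix: line 25: replace `3` with `5`.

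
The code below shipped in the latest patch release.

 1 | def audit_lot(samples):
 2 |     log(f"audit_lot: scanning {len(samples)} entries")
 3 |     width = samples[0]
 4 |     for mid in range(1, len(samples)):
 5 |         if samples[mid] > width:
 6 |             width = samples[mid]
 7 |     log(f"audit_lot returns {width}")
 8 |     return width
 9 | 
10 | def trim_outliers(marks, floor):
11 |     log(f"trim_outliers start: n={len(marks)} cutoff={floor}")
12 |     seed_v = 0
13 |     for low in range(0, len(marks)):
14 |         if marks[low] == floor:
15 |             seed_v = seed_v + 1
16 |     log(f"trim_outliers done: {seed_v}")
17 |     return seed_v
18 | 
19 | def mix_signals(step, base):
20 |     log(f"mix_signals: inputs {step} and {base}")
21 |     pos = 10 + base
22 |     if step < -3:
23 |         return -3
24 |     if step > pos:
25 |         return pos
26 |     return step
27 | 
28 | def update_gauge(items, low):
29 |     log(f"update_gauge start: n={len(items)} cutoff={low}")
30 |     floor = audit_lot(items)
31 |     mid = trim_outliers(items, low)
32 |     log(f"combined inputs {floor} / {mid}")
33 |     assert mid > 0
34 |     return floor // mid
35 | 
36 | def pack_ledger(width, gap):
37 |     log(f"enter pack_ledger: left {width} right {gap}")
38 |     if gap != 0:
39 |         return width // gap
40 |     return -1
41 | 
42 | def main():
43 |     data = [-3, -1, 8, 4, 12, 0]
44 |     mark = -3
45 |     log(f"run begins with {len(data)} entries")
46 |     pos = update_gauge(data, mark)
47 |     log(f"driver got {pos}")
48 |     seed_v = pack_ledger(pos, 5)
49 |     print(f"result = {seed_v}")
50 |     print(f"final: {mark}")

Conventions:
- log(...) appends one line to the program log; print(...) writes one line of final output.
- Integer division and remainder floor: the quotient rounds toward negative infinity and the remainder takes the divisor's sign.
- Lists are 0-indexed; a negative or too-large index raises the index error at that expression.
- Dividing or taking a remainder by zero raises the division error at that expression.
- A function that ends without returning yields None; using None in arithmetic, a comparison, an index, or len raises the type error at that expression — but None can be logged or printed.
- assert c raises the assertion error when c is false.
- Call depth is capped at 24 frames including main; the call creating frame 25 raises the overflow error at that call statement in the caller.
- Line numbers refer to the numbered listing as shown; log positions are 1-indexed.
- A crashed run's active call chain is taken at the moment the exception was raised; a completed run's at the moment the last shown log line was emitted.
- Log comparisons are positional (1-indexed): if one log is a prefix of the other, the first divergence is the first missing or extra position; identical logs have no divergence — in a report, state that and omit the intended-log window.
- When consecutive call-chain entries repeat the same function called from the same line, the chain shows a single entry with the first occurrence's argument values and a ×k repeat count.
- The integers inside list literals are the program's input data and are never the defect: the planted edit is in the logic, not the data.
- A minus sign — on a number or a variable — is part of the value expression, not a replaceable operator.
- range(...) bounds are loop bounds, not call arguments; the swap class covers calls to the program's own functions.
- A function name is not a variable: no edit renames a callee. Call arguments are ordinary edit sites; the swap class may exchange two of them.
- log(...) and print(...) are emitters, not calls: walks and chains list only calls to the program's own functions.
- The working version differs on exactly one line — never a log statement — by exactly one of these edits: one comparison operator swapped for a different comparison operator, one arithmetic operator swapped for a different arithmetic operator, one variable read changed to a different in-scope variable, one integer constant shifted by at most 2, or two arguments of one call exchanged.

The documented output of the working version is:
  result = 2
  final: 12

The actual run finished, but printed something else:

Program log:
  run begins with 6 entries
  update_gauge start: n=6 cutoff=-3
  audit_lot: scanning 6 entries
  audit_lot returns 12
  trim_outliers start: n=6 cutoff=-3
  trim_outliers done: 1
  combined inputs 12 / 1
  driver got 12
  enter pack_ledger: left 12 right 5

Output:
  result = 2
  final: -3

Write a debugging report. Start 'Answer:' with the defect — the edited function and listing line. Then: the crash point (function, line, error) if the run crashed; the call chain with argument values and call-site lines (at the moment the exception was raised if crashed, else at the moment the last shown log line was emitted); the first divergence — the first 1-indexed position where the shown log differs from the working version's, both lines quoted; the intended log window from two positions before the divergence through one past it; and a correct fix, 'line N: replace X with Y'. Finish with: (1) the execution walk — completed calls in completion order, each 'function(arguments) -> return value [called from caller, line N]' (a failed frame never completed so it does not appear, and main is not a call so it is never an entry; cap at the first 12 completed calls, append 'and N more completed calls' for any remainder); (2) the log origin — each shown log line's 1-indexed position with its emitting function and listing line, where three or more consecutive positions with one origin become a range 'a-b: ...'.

Answer: the defect is in main at line 50.
Key observation: The logs agree in full; only the final output differs.
Call chain: main -> pack_ledger(12, 5) (called at line 48).
First divergence: none — the logs agree in full.
Execution walk:
  audit_lot([-3, -1, 8, 4, 12, 0]) -> 12  [called from update_gauge, line 30]
  trim_outliers([-3, -1, 8, 4, 12, 0], -3) -> 1  [called from update_gauge, line 31]
  update_gauge([-3, -1, 8, 4, 12, 0], -3) -> 12  [called from main, line 46]
  pack_ledger(12, 5) -> 2  [called from main, line 48]
Log origin:
  1: from main, line 45
  2: from update_gauge, line 29
  3: from audit_lot, line 2
  4: from audit_lot, line 7
  5: from trim_outliers, line 11
  6: from trim_outliers, line 16
  7: from update_gauge, line 32
  8: from main, line 47
  9: from pack_ledger, line 37
A correct fix: line 50: replace `mark` with `pos`.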